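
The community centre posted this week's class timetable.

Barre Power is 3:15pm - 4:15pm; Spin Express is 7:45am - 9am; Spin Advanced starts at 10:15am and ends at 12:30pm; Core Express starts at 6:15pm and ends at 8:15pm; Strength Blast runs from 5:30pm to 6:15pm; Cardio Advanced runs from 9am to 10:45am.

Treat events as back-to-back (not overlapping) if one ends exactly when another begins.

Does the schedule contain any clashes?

Two intervals overlap when each starts before the other ends.
Sorted by start: Spin Express, Cardio Advanced, Spin Advanced, Barre Power, Strength Blast, Core Express.
Cardio Advanced starts exactly when Spin Express ends (back-to-back, no overlap), so nothing later overlaps Spin Express either.
Spin Advanced starts before Cardio Advanced ends → Cardio Advanced and Spin Advanced overlap.
That's a conflict, so the schedule is not conflict-free.

Yes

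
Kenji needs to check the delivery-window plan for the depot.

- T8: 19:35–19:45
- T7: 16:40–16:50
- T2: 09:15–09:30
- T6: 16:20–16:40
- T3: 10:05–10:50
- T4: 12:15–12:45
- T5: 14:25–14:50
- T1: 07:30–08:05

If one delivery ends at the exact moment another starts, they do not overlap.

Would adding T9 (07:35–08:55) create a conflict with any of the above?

Yes — it overlaps T1

T1: starts 07:30 before T9 ends 08:55, and ends 08:05 after T9 starts 07:35 → overlap.
T2: starts 09:15 at or after T9 ends 08:55 → clear.
T3: starts 10:05 at or after T9 ends 08:55 → clear.
T4: starts 12:15 at or after T9 ends 08:55 → clear.
T5: starts 14:25 at or after T9 ends 08:55 → clear.
T6: starts 16:20 at or after T9 ends 08:55 → clear.
T7: starts 16:40 at or after T9 ends 08:55 → clear.
T8: starts 19:35 at or after T9 ends 08:55 → clear.
T9 overlaps T1.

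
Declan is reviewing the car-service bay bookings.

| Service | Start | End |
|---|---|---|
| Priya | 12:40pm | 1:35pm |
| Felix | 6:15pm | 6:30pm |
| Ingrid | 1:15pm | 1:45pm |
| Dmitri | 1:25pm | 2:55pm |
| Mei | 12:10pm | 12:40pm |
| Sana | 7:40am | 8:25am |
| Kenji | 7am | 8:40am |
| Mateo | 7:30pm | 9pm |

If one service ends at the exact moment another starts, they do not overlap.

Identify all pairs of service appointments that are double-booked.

Check each pair: they overlap iff neither finishes before the other starts.
Sorted by start: Kenji, Sana, Mei, Priya, Ingrid, Dmitri, Felix, Mateo.
Sana starts before Kenji ends → Kenji and Sana overlap.
Mei starts after Kenji ends, so nothing later overlaps Kenji either.
Mei starts after Sana ends, so nothing later overlaps Sana either.
Priya starts exactly when Mei ends (back-to-back, no overlap), so nothing later overlaps Mei either.
Ingrid starts before Priya ends → Priya and Ingrid overlap.
Dmitri starts before Priya ends → Priya and Dmitri overlap.
Felix starts after Priya ends, so nothing later overlaps Priya either.
Dmitri starts before Ingrid ends → Ingrid and Dmitri overlap.
Felix starts after Ingrid ends, so nothing later overlaps Ingrid either.
Felix starts after Dmitri ends, so nothing later overlaps Dmitri either.
Mateo starts after Felix ends.

Dmitri & Ingrid, Dmitri & Priya, Ingrid & Priya, Kenji & Sana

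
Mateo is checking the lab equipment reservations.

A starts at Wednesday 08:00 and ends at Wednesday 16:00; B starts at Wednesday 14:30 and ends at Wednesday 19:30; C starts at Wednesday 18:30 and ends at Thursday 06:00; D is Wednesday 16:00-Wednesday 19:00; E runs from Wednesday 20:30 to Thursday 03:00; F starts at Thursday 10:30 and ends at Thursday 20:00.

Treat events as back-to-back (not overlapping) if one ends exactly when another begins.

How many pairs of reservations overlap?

Sorted by start: A, B, D, C, E, F.
B starts before A ends → A and B overlap.
D starts exactly when A ends (back-to-back, no overlap) — done with A.
D starts before B ends → B and D overlap.
C starts before B ends → B and C overlap.
E starts after B ends — done with B.
C starts before D ends → D and C overlap.
E starts after D ends — done with D.
E starts before C ends → C and E overlap.
F starts after C ends.
F starts after E ends.
Overlapping pairs: A & B, B & C, B & D, C & D, C & E — 5 in total.

5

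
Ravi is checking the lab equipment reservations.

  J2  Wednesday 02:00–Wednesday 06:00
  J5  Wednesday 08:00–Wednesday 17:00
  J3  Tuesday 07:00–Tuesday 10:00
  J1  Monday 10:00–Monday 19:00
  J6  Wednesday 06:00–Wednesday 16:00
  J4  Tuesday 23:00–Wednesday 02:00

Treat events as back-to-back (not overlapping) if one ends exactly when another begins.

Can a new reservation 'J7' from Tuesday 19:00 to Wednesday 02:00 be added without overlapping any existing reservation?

No — it overlaps J4

J1: ends Monday 19:00 at or before J7 starts Tuesday 19:00 → clear.
J3: ends Tuesday 10:00 at or before J7 starts Tuesday 19:00 → clear.
J4: starts Tuesday 23:00 before J7 ends Wednesday 02:00, and ends Wednesday 02:00 after J7 starts Tuesday 19:00 → overlap.
J2: starts Wednesday 02:00 at or after J7 ends Wednesday 02:00 → clear.
J6: starts Wednesday 06:00 at or after J7 ends Wednesday 02:00 → clear.
J5: starts Wednesday 08:00 at or after J7 ends Wednesday 02:00 → clear.
J7 overlaps J4.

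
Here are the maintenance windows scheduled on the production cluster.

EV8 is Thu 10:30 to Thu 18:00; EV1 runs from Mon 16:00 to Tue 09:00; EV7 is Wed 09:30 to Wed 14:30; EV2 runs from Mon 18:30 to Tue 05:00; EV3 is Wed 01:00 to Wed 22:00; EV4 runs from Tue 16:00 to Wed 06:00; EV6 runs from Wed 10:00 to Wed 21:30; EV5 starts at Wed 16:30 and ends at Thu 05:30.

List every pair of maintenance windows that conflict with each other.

Sorted by start: EV1, EV2, EV4, EV3, EV7, EV6, EV5, EV8.
EV2 starts before EV1 ends → EV1 and EV2 overlap.
EV4 starts after EV1 ends — done with EV1.
EV4 starts after EV2 ends — done with EV2.
EV3 starts before EV4 ends → EV4 and EV3 overlap.
EV7 starts after EV4 ends — done with EV4.
EV7 starts before EV3 ends → EV3 and EV7 overlap.
EV6 starts before EV3 ends → EV3 and EV6 overlap.
EV5 starts before EV3 ends → EV3 and EV5 overlap.
EV8 starts after EV3 ends.
EV6 starts before EV7 ends → EV7 and EV6 overlap.
EV5 starts after EV7 ends — done with EV7.
EV5 starts before EV6 ends → EV6 and EV5 overlap.
EV8 starts after EV6 ends.
EV8 starts after EV5 ends.

EV1 & EV2, EV3 & EV4, EV3 & EV5, EV3 & EV6, EV3 & EV7, EV5 & EV6, EV6 & EV7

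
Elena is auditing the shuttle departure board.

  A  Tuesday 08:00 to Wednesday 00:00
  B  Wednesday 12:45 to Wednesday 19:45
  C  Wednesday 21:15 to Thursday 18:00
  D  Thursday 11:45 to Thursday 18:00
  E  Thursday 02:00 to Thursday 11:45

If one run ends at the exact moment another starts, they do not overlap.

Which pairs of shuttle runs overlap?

Sorted by start: A, B, C, E, D.
B starts after A ends; A is clear from here.
C starts after B ends; B is clear from here.
E starts before C ends → C and E overlap.
D starts before C ends → C and D overlap.
D starts exactly when E ends (back-to-back, no overlap).

C & D, C & E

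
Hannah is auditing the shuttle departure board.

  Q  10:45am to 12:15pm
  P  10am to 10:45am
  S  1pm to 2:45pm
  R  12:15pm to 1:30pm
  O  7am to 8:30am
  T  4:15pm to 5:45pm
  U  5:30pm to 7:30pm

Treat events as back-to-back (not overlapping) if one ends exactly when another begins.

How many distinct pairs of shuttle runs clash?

Sorted by start: O, P, Q, R, S, T, U.
P starts after O ends; O is clear from here.
Q starts exactly when P ends (back-to-back, no overlap); P is clear from here.
R starts exactly when Q ends (back-to-back, no overlap); Q is clear from here.
S starts before R ends → R and S overlap.
T starts after R ends; R is clear from here.
T starts after S ends; S is clear from here.
U starts before T ends → T and U overlap.
Overlapping pairs: R & S, T & U — 2 in total.

2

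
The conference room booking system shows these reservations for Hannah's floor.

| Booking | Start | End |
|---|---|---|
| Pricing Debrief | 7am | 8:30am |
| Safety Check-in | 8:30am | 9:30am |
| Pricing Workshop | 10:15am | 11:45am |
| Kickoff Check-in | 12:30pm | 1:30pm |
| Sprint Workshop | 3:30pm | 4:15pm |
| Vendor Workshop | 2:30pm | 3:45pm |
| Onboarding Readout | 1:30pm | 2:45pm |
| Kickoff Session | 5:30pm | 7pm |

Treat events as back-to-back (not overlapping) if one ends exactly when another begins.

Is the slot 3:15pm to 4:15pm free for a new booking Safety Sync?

Pricing Debrief: ends 8:30am at or before Safety Sync starts 3:15pm → clear.
Safety Check-in: ends 9:30am at or before Safety Sync starts 3:15pm → clear.
Pricing Workshop: ends 11:45am at or before Safety Sync starts 3:15pm → clear.
Kickoff Check-in: ends 1:30pm at or before Safety Sync starts 3:15pm → clear.
Onboarding Readout: ends 2:45pm at or before Safety Sync starts 3:15pm → clear.
Vendor Workshop: starts 2:30pm before Safety Sync ends 4:15pm, and ends 3:45pm after Safety Sync starts 3:15pm → overlap.
Sprint Workshop: starts 3:30pm before Safety Sync ends 4:15pm, and ends 4:15pm after Safety Sync starts 3:15pm → overlap.
Kickoff Session: starts 5:30pm at or after Safety Sync ends 4:15pm → clear.
Safety Sync overlaps Sprint Workshop, Vendor Workshop.

No — it overlaps Sprint Workshop, Vendor Workshop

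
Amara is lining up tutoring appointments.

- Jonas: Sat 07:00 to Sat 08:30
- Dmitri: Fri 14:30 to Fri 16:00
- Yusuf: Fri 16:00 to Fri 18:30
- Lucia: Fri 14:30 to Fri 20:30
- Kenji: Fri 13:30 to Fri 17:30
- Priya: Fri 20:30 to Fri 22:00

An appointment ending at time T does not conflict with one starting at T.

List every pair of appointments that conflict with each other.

Sorted by start: Kenji, Lucia, Dmitri, Yusuf, Priya, Jonas.
Lucia starts before Kenji ends → Kenji and Lucia overlap.
Dmitri starts before Kenji ends → Kenji and Dmitri overlap.
Yusuf starts before Kenji ends → Kenji and Yusuf overlap.
Priya starts after Kenji ends — done with Kenji.
Dmitri starts before Lucia ends → Lucia and Dmitri overlap.
Yusuf starts before Lucia ends → Lucia and Yusuf overlap.
Priya starts exactly when Lucia ends (back-to-back, no overlap) — done with Lucia.
Yusuf starts exactly when Dmitri ends (back-to-back, no overlap) — done with Dmitri.
Priya starts after Yusuf ends — done with Yusuf.
Jonas starts after Priya ends.

Dmitri & Kenji, Dmitri & Lucia, Kenji & Lucia, Kenji & Yusuf, Lucia & Yusuf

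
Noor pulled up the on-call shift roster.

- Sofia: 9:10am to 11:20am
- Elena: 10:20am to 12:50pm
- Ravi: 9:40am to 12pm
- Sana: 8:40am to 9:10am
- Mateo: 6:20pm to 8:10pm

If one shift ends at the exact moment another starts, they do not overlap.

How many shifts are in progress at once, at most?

3

Sweep the timeline, counting +1 at each start and −1 at each end (ends before starts at a tie):
8:40am start Sana → 1
9:10am end Sana → 0
9:10am start Sofia → 1
9:40am start Ravi → 2
10:20am start Elena → 3
11:20am end Sofia → 2
12pm end Ravi → 1
12:50pm end Elena → 0
6:20pm start Mateo → 1
8:10pm end Mateo → 0
Peak is 3, at 10:20am (Elena, Ravi, Sofia).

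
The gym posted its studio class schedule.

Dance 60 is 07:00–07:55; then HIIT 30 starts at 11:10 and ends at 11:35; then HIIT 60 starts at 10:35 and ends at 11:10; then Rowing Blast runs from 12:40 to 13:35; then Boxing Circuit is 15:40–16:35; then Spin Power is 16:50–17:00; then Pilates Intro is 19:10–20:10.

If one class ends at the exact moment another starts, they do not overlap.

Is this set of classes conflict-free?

Yes

Sorted by start: Dance 60, HIIT 60, HIIT 30, Rowing Blast, Boxing Circuit, Spin Power, Pilates Intro.
HIIT 60 starts after Dance 60 ends, so nothing later overlaps Dance 60 either.
HIIT 30 starts exactly when HIIT 60 ends (back-to-back, no overlap), so nothing later overlaps HIIT 60 either.
Rowing Blast starts after HIIT 30 ends, so nothing later overlaps HIIT 30 either.
Boxing Circuit starts after Rowing Blast ends, so nothing later overlaps Rowing Blast either.
Spin Power starts after Boxing Circuit ends, so nothing later overlaps Boxing Circuit either.
Pilates Intro starts after Spin Power ends.
Every pair is clear; the schedule has no overlaps.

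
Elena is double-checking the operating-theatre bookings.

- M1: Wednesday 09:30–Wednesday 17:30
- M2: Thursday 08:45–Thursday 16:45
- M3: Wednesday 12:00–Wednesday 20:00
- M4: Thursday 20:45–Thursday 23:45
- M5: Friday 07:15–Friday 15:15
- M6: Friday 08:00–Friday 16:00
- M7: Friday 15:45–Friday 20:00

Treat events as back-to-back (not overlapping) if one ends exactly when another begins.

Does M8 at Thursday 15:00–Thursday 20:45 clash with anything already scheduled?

Yes — it overlaps M2

M1: ends Wednesday 17:30 at or before M8 starts Thursday 15:00 → clear.
M3: ends Wednesday 20:00 at or before M8 starts Thursday 15:00 → clear.
M2: starts Thursday 08:45 before M8 ends Thursday 20:45, and ends Thursday 16:45 after M8 starts Thursday 15:00 → overlap.
M4: starts Thursday 20:45 at or after M8 ends Thursday 20:45 → clear.
M5: starts Friday 07:15 at or after M8 ends Thursday 20:45 → clear.
M6: starts Friday 08:00 at or after M8 ends Thursday 20:45 → clear.
M7: starts Friday 15:45 at or after M8 ends Thursday 20:45 → clear.
M8 overlaps M2.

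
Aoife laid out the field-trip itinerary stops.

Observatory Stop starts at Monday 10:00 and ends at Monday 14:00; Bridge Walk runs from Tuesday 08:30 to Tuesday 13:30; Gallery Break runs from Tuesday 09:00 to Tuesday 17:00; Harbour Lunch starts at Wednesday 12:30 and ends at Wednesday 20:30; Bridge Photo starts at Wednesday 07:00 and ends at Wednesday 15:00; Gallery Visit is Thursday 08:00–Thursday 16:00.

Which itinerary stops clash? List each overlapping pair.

Bridge Photo & Harbour Lunch, Bridge Walk & Gallery Break

Sorted by start: Observatory Stop, Bridge Walk, Gallery Break, Bridge Photo, Harbour Lunch, Gallery Visit.
Bridge Walk starts after Observatory Stop ends, so Observatory Stop has no further overlaps.
Gallery Break starts before Bridge Walk ends → Bridge Walk and Gallery Break overlap.
Bridge Photo starts after Bridge Walk ends, so Bridge Walk has no further overlaps.
Bridge Photo starts after Gallery Break ends, so Gallery Break has no further overlaps.
Harbour Lunch starts before Bridge Photo ends → Bridge Photo and Harbour Lunch overlap.
Gallery Visit starts after Bridge Photo ends.
Gallery Visit starts after Harbour Lunch ends.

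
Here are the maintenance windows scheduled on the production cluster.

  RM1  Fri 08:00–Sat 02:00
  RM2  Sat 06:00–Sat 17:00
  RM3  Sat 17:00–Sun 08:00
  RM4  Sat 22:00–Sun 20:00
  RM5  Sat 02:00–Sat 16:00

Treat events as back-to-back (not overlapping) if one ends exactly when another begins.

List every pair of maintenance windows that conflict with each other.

Sorted by start: RM1, RM5, RM2, RM3, RM4.
RM5 starts exactly when RM1 ends (back-to-back, no overlap), so RM1 has no further overlaps.
RM2 starts before RM5 ends → RM5 and RM2 overlap.
RM3 starts after RM5 ends, so RM5 has no further overlaps.
RM3 starts exactly when RM2 ends (back-to-back, no overlap), so RM2 has no further overlaps.
RM4 starts before RM3 ends → RM3 and RM4 overlap.

RM2 & RM5, RM3 & RM4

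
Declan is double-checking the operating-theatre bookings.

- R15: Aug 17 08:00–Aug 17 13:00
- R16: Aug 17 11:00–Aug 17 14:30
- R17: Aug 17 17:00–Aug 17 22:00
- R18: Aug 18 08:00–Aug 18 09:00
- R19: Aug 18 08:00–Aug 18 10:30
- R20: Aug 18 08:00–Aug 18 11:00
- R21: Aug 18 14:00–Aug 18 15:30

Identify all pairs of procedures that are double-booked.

R15 & R16, R18 & R19, R18 & R20, R19 & R20

Two intervals overlap when each starts before the other ends.
Sorted by start: R15, R16, R17, R18, R19, R20, R21.
R16 starts before R15 ends → R15 and R16 overlap.
R17 starts after R15 ends, so R15 has no further overlaps.
R17 starts after R16 ends, so R16 has no further overlaps.
R18 starts after R17 ends, so R17 has no further overlaps.
R19 starts before R18 ends → R18 and R19 overlap.
R20 starts before R18 ends → R18 and R20 overlap.
R21 starts after R18 ends.
R20 starts before R19 ends → R19 and R20 overlap.
R21 starts after R19 ends.
R21 starts after R20 ends.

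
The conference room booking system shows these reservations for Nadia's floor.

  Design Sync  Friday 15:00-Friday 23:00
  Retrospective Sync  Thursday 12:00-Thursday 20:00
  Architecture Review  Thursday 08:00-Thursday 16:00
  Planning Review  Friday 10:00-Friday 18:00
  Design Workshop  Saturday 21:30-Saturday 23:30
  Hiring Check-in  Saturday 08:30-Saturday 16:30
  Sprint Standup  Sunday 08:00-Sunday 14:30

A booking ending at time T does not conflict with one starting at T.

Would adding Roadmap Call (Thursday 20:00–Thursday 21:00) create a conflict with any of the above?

Architecture Review: ends Thursday 16:00 at or before Roadmap Call starts Thursday 20:00 → clear.
Retrospective Sync: ends Thursday 20:00 at or before Roadmap Call starts Thursday 20:00 → clear.
Planning Review: starts Friday 10:00 at or after Roadmap Call ends Thursday 21:00 → clear.
Design Sync: starts Friday 15:00 at or after Roadmap Call ends Thursday 21:00 → clear.
Hiring Check-in: starts Saturday 08:30 at or after Roadmap Call ends Thursday 21:00 → clear.
Design Workshop: starts Saturday 21:30 at or after Roadmap Call ends Thursday 21:00 → clear.
Sprint Standup: starts Sunday 08:00 at or after Roadmap Call ends Thursday 21:00 → clear.

No — it doesn't clash with anything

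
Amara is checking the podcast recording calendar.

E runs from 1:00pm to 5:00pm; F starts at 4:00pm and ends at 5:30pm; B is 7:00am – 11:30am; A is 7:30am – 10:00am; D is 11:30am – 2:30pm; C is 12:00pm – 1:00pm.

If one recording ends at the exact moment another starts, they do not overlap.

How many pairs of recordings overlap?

Check each pair: they overlap iff neither finishes before the other starts.
Sorted by start: B, A, D, C, E, F.
A starts before B ends → B and A overlap.
D starts exactly when B ends (back-to-back, no overlap); B is clear from here.
D starts after A ends; A is clear from here.
C starts before D ends → D and C overlap.
E starts before D ends → D and E overlap.
F starts after D ends.
E starts exactly when C ends (back-to-back, no overlap); C is clear from here.
F starts before E ends → E and F overlap.
Overlapping pairs: A & B, C & D, D & E, E & F — 4 in total.

4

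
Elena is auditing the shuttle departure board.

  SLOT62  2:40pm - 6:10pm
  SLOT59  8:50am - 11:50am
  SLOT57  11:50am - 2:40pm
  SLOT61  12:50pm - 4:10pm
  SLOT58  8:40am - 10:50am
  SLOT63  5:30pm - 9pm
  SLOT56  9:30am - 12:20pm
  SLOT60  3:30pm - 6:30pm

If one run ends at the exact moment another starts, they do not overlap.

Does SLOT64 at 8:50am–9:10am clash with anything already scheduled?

Yes — it overlaps SLOT58, SLOT59

SLOT58: starts 8:40am before SLOT64 ends 9:10am, and ends 10:50am after SLOT64 starts 8:50am → overlap.
SLOT59: starts 8:50am before SLOT64 ends 9:10am, and ends 11:50am after SLOT64 starts 8:50am → overlap.
SLOT56: starts 9:30am at or after SLOT64 ends 9:10am → clear.
SLOT57: starts 11:50am at or after SLOT64 ends 9:10am → clear.
SLOT61: starts 12:50pm at or after SLOT64 ends 9:10am → clear.
SLOT62: starts 2:40pm at or after SLOT64 ends 9:10am → clear.
SLOT60: starts 3:30pm at or after SLOT64 ends 9:10am → clear.
SLOT63: starts 5:30pm at or after SLOT64 ends 9:10am → clear.
SLOT64 overlaps SLOT58, SLOT59.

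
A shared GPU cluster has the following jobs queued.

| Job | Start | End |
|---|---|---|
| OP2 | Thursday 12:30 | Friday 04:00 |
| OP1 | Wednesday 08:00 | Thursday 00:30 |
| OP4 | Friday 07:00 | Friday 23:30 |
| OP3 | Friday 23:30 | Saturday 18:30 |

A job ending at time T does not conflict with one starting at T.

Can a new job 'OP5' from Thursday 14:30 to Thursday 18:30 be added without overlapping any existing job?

No — it overlaps OP2

OP1: ends Thursday 00:30 at or before OP5 starts Thursday 14:30 → clear.
OP2: starts Thursday 12:30 before OP5 ends Thursday 18:30, and ends Friday 04:00 after OP5 starts Thursday 14:30 → overlap.
OP4: starts Friday 07:00 at or after OP5 ends Thursday 18:30 → clear.
OP3: starts Friday 23:30 at or after OP5 ends Thursday 18:30 → clear.
OP5 overlaps OP2.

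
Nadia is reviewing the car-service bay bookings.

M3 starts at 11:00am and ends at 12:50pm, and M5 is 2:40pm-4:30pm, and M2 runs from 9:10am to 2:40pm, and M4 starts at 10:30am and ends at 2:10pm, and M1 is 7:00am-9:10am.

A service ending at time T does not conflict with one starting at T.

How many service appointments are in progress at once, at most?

3

Walk through starts and ends in time order (an end at T is processed before a start at T):
7:00am start M1 → 1
9:10am end M1 → 0
9:10am start M2 → 1
10:30am start M4 → 2
11:00am start M3 → 3
12:50pm end M3 → 2
2:10pm end M4 → 1
2:40pm end M2 → 0
2:40pm start M5 → 1
4:30pm end M5 → 0
Peak is 3, at 11:00am (M2, M3, M4).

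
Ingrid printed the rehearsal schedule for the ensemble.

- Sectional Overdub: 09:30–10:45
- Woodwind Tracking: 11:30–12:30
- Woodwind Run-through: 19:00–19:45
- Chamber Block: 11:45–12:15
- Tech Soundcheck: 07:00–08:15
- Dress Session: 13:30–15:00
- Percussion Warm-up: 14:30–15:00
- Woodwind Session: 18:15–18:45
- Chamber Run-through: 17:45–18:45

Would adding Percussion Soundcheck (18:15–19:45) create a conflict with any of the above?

Yes — it overlaps Chamber Run-through, Woodwind Run-through, Woodwind Session

Tech Soundcheck: ends 08:15 at or before Percussion Soundcheck starts 18:15 → clear.
Sectional Overdub: ends 10:45 at or before Percussion Soundcheck starts 18:15 → clear.
Woodwind Tracking: ends 12:30 at or before Percussion Soundcheck starts 18:15 → clear.
Chamber Block: ends 12:15 at or before Percussion Soundcheck starts 18:15 → clear.
Dress Session: ends 15:00 at or before Percussion Soundcheck starts 18:15 → clear.
Percussion Warm-up: ends 15:00 at or before Percussion Soundcheck starts 18:15 → clear.
Chamber Run-through: starts 17:45 before Percussion Soundcheck ends 19:45, and ends 18:45 after Percussion Soundcheck starts 18:15 → overlap.
Woodwind Session: starts 18:15 before Percussion Soundcheck ends 19:45, and ends 18:45 after Percussion Soundcheck starts 18:15 → overlap.
Woodwind Run-through: starts 19:00 before Percussion Soundcheck ends 19:45, and ends 19:45 after Percussion Soundcheck starts 18:15 → overlap.
Percussion Soundcheck overlaps Chamber Run-through, Woodwind Run-through, Woodwind Session.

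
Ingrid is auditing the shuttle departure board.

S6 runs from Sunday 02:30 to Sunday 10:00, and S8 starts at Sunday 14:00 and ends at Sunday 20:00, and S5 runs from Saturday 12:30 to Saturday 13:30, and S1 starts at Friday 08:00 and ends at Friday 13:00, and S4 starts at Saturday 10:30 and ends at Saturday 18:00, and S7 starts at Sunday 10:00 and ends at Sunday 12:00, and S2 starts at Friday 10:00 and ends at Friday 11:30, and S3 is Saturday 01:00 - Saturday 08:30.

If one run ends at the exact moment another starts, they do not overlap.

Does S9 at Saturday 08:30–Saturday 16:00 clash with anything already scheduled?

Yes — it overlaps S4, S5

S1: ends Friday 13:00 at or before S9 starts Saturday 08:30 → clear.
S2: ends Friday 11:30 at or before S9 starts Saturday 08:30 → clear.
S3: ends Saturday 08:30 at or before S9 starts Saturday 08:30 → clear.
S4: starts Saturday 10:30 before S9 ends Saturday 16:00, and ends Saturday 18:00 after S9 starts Saturday 08:30 → overlap.
S5: starts Saturday 12:30 before S9 ends Saturday 16:00, and ends Saturday 13:30 after S9 starts Saturday 08:30 → overlap.
S6: starts Sunday 02:30 at or after S9 ends Saturday 16:00 → clear.
S7: starts Sunday 10:00 at or after S9 ends Saturday 16:00 → clear.
S8: starts Sunday 14:00 at or after S9 ends Saturday 16:00 → clear.
S9 overlaps S4, S5.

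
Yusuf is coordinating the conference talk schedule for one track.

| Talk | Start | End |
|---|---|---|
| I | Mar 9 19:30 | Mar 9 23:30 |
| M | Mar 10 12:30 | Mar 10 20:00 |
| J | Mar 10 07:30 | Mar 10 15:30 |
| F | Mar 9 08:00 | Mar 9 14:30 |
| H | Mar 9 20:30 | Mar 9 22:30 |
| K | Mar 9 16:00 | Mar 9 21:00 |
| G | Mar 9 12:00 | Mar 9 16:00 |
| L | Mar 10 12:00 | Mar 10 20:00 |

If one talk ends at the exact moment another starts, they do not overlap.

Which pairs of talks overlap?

F & G, H & I, H & K, I & K, J & L, J & M, L & M

Sorted by start: F, G, K, I, H, J, L, M.
G starts before F ends → F and G overlap.
K starts after F ends, so F has no further overlaps.
K starts exactly when G ends (back-to-back, no overlap), so G has no further overlaps.
I starts before K ends → K and I overlap.
H starts before K ends → K and H overlap.
J starts after K ends, so K has no further overlaps.
H starts before I ends → I and H overlap.
J starts after I ends, so I has no further overlaps.
J starts after H ends, so H has no further overlaps.
L starts before J ends → J and L overlap.
M starts before J ends → J and M overlap.
M starts before L ends → L and M overlap.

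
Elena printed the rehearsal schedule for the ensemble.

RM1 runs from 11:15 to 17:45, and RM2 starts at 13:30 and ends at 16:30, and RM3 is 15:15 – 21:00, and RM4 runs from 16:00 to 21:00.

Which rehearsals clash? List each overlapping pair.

Two intervals overlap when each starts before the other ends.
Sorted by start: RM1, RM2, RM3, RM4.
RM2 starts before RM1 ends → RM1 and RM2 overlap.
RM3 starts before RM1 ends → RM1 and RM3 overlap.
RM4 starts before RM1 ends → RM1 and RM4 overlap.
RM3 starts before RM2 ends → RM2 and RM3 overlap.
RM4 starts before RM2 ends → RM2 and RM4 overlap.
RM4 starts before RM3 ends → RM3 and RM4 overlap.

RM1 & RM2, RM1 & RM3, RM1 & RM4, RM2 & RM3, RM2 & RM4, RM3 & RM4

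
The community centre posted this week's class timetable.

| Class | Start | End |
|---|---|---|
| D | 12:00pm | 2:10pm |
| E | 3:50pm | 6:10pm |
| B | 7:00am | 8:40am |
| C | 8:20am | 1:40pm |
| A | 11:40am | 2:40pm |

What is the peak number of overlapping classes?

3

Sweep the timeline, counting +1 at each start and −1 at each end (ends before starts at a tie):
7:00am start B → 1
8:20am start C → 2
8:40am end B → 1
11:40am start A → 2
12:00pm start D → 3
1:40pm end C → 2
2:10pm end D → 1
2:40pm end A → 0
3:50pm start E → 1
6:10pm end E → 0
Peak is 3, at 12:00pm (A, C, D).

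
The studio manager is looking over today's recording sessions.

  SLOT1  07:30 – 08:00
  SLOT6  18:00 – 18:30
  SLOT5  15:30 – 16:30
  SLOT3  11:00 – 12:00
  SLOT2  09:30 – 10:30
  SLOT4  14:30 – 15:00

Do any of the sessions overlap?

No

Sorted by start: SLOT1, SLOT2, SLOT3, SLOT4, SLOT5, SLOT6.
SLOT2 starts after SLOT1 ends, so SLOT1 has no further overlaps.
SLOT3 starts after SLOT2 ends, so SLOT2 has no further overlaps.
SLOT4 starts after SLOT3 ends, so SLOT3 has no further overlaps.
SLOT5 starts after SLOT4 ends, so SLOT4 has no further overlaps.
SLOT6 starts after SLOT5 ends.
Every pair is clear; the schedule has no overlaps.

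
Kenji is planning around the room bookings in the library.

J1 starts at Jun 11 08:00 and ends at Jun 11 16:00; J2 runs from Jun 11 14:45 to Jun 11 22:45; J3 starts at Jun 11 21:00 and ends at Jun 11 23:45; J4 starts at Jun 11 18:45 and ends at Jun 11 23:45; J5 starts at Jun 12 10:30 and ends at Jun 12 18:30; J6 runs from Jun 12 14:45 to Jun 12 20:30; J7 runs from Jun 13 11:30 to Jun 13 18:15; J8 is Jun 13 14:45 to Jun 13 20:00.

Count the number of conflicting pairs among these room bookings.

6

Check each pair: they overlap iff neither finishes before the other starts.
Sorted by start: J1, J2, J4, J3, J5, J6, J7, J8.
J2 starts before J1 ends → J1 and J2 overlap.
J4 starts after J1 ends — done with J1.
J4 starts before J2 ends → J2 and J4 overlap.
J3 starts before J2 ends → J2 and J3 overlap.
J5 starts after J2 ends — done with J2.
J3 starts before J4 ends → J4 and J3 overlap.
J5 starts after J4 ends — done with J4.
J5 starts after J3 ends — done with J3.
J6 starts before J5 ends → J5 and J6 overlap.
J7 starts after J5 ends — done with J5.
J7 starts after J6 ends — done with J6.
J8 starts before J7 ends → J7 and J8 overlap.
Overlapping pairs: J1 & J2, J2 & J3, J2 & J4, J3 & J4, J5 & J6, J7 & J8 — 6 in total.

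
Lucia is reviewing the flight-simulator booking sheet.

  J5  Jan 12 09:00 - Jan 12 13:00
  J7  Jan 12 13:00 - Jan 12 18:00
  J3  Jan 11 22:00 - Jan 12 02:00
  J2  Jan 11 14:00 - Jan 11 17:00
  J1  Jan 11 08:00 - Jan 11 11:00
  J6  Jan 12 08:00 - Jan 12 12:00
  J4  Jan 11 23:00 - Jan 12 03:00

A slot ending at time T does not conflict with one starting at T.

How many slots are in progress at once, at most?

Sweep the timeline, counting +1 at each start and −1 at each end (ends before starts at a tie):
Jan 11 08:00 start J1 → 1
Jan 11 11:00 end J1 → 0
Jan 11 14:00 start J2 → 1
Jan 11 17:00 end J2 → 0
Jan 11 22:00 start J3 → 1
Jan 11 23:00 start J4 → 2
Jan 12 02:00 end J3 → 1
Jan 12 03:00 end J4 → 0
Jan 12 08:00 start J6 → 1
Jan 12 09:00 start J5 → 2
Jan 12 12:00 end J6 → 1
Jan 12 13:00 end J5 → 0
Jan 12 13:00 start J7 → 1
Jan 12 18:00 end J7 → 0
Peak is 2, at Jan 11 23:00 (J3, J4).

2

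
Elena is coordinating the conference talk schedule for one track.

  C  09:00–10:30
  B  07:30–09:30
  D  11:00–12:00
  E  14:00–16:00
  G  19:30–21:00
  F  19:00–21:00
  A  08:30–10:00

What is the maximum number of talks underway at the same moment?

3

Walk through starts and ends in time order (an end at T is processed before a start at T):
07:30 start B → 1
08:30 start A → 2
09:00 start C → 3
09:30 end B → 2
10:00 end A → 1
10:30 end C → 0
11:00 start D → 1
12:00 end D → 0
14:00 start E → 1
16:00 end E → 0
19:00 start F → 1
19:30 start G → 2
21:00 end F → 1
21:00 end G → 0
Peak is 3, at 09:00 (A, B, C).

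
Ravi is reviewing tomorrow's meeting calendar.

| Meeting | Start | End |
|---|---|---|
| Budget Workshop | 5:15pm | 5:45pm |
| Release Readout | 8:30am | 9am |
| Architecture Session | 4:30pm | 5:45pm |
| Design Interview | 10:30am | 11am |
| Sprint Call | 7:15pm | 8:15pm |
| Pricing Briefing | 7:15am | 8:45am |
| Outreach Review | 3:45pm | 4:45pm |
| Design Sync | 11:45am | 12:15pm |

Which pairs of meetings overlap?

Sorted by start: Pricing Briefing, Release Readout, Design Interview, Design Sync, Outreach Review, Architecture Session, Budget Workshop, Sprint Call.
Release Readout starts before Pricing Briefing ends → Pricing Briefing and Release Readout overlap.
Design Interview starts after Pricing Briefing ends, so Pricing Briefing has no further overlaps.
Design Interview starts after Release Readout ends, so Release Readout has no further overlaps.
Design Sync starts after Design Interview ends, so Design Interview has no further overlaps.
Outreach Review starts after Design Sync ends, so Design Sync has no further overlaps.
Architecture Session starts before Outreach Review ends → Outreach Review and Architecture Session overlap.
Budget Workshop starts after Outreach Review ends, so Outreach Review has no further overlaps.
Budget Workshop starts before Architecture Session ends → Architecture Session and Budget Workshop overlap.
Sprint Call starts after Architecture Session ends.
Sprint Call starts after Budget Workshop ends.

Architecture Session & Budget Workshop, Architecture Session & Outreach Review, Pricing Briefing & Release Readout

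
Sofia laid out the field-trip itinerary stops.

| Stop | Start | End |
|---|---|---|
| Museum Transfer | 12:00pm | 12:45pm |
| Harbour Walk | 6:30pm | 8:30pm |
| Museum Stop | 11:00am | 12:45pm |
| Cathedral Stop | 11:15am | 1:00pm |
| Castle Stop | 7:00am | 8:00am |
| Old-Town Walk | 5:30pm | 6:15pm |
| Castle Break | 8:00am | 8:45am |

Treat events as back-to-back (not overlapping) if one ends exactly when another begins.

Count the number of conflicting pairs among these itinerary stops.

3

Sorted by start: Castle Stop, Castle Break, Museum Stop, Cathedral Stop, Museum Transfer, Old-Town Walk, Harbour Walk.
Castle Break starts exactly when Castle Stop ends (back-to-back, no overlap), so nothing later overlaps Castle Stop either.
Museum Stop starts after Castle Break ends, so nothing later overlaps Castle Break either.
Cathedral Stop starts before Museum Stop ends → Museum Stop and Cathedral Stop overlap.
Museum Transfer starts before Museum Stop ends → Museum Stop and Museum Transfer overlap.
Old-Town Walk starts after Museum Stop ends, so nothing later overlaps Museum Stop either.
Museum Transfer starts before Cathedral Stop ends → Cathedral Stop and Museum Transfer overlap.
Old-Town Walk starts after Cathedral Stop ends, so nothing later overlaps Cathedral Stop either.
Old-Town Walk starts after Museum Transfer ends, so nothing later overlaps Museum Transfer either.
Harbour Walk starts after Old-Town Walk ends.
Overlapping pairs: Cathedral Stop & Museum Stop, Cathedral Stop & Museum Transfer, Museum Stop & Museum Transfer — 3 in total.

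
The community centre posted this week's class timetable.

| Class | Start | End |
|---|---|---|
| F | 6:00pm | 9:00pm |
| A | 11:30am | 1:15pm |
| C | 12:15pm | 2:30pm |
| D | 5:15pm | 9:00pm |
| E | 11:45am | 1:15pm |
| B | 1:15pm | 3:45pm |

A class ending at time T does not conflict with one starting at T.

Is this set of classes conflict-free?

Sorted by start: A, E, C, B, D, F.
E starts before A ends → A and E overlap.
That's a conflict, so the schedule is not conflict-free.

No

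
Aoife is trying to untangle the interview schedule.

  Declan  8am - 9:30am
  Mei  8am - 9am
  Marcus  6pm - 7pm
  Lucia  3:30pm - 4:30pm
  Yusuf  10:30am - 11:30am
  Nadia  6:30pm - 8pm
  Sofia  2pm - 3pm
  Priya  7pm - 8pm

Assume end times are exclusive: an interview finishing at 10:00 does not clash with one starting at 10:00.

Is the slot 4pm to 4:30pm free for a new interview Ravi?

Mei: ends 9am at or before Ravi starts 4pm → clear.
Declan: ends 9:30am at or before Ravi starts 4pm → clear.
Yusuf: ends 11:30am at or before Ravi starts 4pm → clear.
Sofia: ends 3pm at or before Ravi starts 4pm → clear.
Lucia: starts 3:30pm before Ravi ends 4:30pm, and ends 4:30pm after Ravi starts 4pm → overlap.
Marcus: starts 6pm at or after Ravi ends 4:30pm → clear.
Nadia: starts 6:30pm at or after Ravi ends 4:30pm → clear.
Priya: starts 7pm at or after Ravi ends 4:30pm → clear.
Ravi overlaps Lucia.

No — it overlaps Lucia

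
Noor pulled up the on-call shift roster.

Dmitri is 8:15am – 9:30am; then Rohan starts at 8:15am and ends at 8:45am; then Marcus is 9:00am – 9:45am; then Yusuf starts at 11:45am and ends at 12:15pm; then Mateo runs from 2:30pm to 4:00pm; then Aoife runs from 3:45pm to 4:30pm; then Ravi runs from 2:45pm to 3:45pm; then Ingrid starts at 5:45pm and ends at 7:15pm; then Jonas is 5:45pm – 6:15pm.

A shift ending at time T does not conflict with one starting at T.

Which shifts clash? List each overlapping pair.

Aoife & Mateo, Dmitri & Marcus, Dmitri & Rohan, Ingrid & Jonas, Mateo & Ravi

Sorted by start: Dmitri, Rohan, Marcus, Yusuf, Mateo, Ravi, Aoife, Ingrid, Jonas.
Rohan starts before Dmitri ends → Dmitri and Rohan overlap.
Marcus starts before Dmitri ends → Dmitri and Marcus overlap.
Yusuf starts after Dmitri ends, so Dmitri has no further overlaps.
Marcus starts after Rohan ends, so Rohan has no further overlaps.
Yusuf starts after Marcus ends, so Marcus has no further overlaps.
Mateo starts after Yusuf ends, so Yusuf has no further overlaps.
Ravi starts before Mateo ends → Mateo and Ravi overlap.
Aoife starts before Mateo ends → Mateo and Aoife overlap.
Ingrid starts after Mateo ends, so Mateo has no further overlaps.
Aoife starts exactly when Ravi ends (back-to-back, no overlap), so Ravi has no further overlaps.
Ingrid starts after Aoife ends, so Aoife has no further overlaps.
Jonas starts before Ingrid ends → Ingrid and Jonas overlap.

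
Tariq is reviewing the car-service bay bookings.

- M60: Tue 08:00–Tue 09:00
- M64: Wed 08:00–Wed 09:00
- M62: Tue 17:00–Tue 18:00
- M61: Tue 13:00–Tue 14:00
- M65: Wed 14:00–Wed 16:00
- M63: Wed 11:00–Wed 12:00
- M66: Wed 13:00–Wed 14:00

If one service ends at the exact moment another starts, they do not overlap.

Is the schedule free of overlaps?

Sorted by start: M60, M61, M62, M64, M63, M66, M65.
M61 starts after M60 ends — done with M60.
M62 starts after M61 ends — done with M61.
M64 starts after M62 ends — done with M62.
M63 starts after M64 ends — done with M64.
M66 starts after M63 ends — done with M63.
M65 starts exactly when M66 ends (back-to-back, no overlap).
Every pair is clear; the schedule has no overlaps.

Yes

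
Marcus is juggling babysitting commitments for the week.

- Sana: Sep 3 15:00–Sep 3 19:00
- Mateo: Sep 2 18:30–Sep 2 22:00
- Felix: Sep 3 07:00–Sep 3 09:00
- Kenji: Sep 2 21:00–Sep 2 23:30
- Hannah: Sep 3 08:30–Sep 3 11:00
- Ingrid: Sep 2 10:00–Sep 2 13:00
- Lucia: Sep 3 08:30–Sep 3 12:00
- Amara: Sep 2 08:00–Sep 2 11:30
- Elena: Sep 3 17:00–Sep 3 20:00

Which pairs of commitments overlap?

Amara & Ingrid, Elena & Sana, Felix & Hannah, Felix & Lucia, Hannah & Lucia, Kenji & Mateo

Sorted by start: Amara, Ingrid, Mateo, Kenji, Felix, Hannah, Lucia, Sana, Elena.
Ingrid starts before Amara ends → Amara and Ingrid overlap.
Mateo starts after Amara ends, so Amara has no further overlaps.
Mateo starts after Ingrid ends, so Ingrid has no further overlaps.
Kenji starts before Mateo ends → Mateo and Kenji overlap.
Felix starts after Mateo ends, so Mateo has no further overlaps.
Felix starts after Kenji ends, so Kenji has no further overlaps.
Hannah starts before Felix ends → Felix and Hannah overlap.
Lucia starts before Felix ends → Felix and Lucia overlap.
Sana starts after Felix ends, so Felix has no further overlaps.
Lucia starts before Hannah ends → Hannah and Lucia overlap.
Sana starts after Hannah ends, so Hannah has no further overlaps.
Sana starts after Lucia ends, so Lucia has no further overlaps.
Elena starts before Sana ends → Sana and Elena overlap.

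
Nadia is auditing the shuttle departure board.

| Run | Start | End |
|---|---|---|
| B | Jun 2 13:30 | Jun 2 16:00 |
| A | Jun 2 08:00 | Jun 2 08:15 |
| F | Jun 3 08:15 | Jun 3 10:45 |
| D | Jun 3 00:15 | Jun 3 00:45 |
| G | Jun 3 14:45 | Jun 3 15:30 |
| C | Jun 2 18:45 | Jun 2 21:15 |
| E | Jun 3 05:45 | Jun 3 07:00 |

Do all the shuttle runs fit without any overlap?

Yes

Sorted by start: A, B, C, D, E, F, G.
B starts after A ends, so A has no further overlaps.
C starts after B ends, so B has no further overlaps.
D starts after C ends, so C has no further overlaps.
E starts after D ends, so D has no further overlaps.
F starts after E ends, so E has no further overlaps.
G starts after F ends.
Every pair is clear; the schedule has no overlaps.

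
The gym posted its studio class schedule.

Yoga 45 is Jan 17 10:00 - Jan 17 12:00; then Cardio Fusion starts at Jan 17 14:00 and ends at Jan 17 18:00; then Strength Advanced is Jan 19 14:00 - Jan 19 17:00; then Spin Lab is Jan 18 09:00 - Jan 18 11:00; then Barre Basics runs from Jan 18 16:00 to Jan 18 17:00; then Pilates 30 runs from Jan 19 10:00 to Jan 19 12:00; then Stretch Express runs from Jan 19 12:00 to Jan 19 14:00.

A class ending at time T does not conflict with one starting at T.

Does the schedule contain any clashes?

No

Two intervals overlap when each starts before the other ends.
Sorted by start: Yoga 45, Cardio Fusion, Spin Lab, Barre Basics, Pilates 30, Stretch Express, Strength Advanced.
Cardio Fusion starts after Yoga 45 ends — done with Yoga 45.
Spin Lab starts after Cardio Fusion ends — done with Cardio Fusion.
Barre Basics starts after Spin Lab ends — done with Spin Lab.
Pilates 30 starts after Barre Basics ends — done with Barre Basics.
Stretch Express starts exactly when Pilates 30 ends (back-to-back, no overlap) — done with Pilates 30.
Strength Advanced starts exactly when Stretch Express ends (back-to-back, no overlap).
Every pair is clear; the schedule has no overlaps.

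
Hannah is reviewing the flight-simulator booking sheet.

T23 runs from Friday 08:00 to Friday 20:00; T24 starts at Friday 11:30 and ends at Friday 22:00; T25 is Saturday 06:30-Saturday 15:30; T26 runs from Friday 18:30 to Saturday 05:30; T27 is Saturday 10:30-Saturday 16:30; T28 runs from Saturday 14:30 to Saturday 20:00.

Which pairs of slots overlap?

Check each pair: they overlap iff neither finishes before the other starts.
Sorted by start: T23, T24, T26, T25, T27, T28.
T24 starts before T23 ends → T23 and T24 overlap.
T26 starts before T23 ends → T23 and T26 overlap.
T25 starts after T23 ends — done with T23.
T26 starts before T24 ends → T24 and T26 overlap.
T25 starts after T24 ends — done with T24.
T25 starts after T26 ends — done with T26.
T27 starts before T25 ends → T25 and T27 overlap.
T28 starts before T25 ends → T25 and T28 overlap.
T28 starts before T27 ends → T27 and T28 overlap.

T23 & T24, T23 & T26, T24 & T26, T25 & T27, T25 & T28, T27 & T28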